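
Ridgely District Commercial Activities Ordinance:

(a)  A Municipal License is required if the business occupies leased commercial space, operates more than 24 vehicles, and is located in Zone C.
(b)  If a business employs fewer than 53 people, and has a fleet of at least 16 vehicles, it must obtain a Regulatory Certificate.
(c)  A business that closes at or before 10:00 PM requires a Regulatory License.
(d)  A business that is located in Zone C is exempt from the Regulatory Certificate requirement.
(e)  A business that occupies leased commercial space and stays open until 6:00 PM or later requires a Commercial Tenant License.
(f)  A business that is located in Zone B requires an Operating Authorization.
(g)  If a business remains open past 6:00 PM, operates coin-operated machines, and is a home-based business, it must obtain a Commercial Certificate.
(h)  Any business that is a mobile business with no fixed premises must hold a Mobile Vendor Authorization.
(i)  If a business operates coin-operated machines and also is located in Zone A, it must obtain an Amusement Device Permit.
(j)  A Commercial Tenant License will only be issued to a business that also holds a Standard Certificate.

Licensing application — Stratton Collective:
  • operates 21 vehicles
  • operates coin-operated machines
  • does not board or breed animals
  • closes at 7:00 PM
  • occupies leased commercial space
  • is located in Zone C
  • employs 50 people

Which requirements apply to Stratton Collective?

Commercial Tenant License, Regulatory License, Standard Certificate

(a) occupies leased commercial space; vehicles 21 ≤ 24; is located in Zone C → Municipal License not required.
(b) employees 50 < 53; vehicles 21 ≥ 16 → Regulatory Certificate required.
(c) closes 7:00 PM, at/before 10:00 PM → Regulatory License required.
(d) is located in Zone C → exempt from Regulatory Certificate.
(e) occupies leased commercial space; closes 7:00 PM, after 6:00 PM → Commercial Tenant License required.
(f) is located in Zone C (not: is located in Zone B) → Operating Authorization not required.
(g) closes 7:00 PM, after 6:00 PM; operates coin-operated machines; occupies leased commercial space (not: is a home-based business) → Commercial Certificate not required.
(h) occupies leased commercial space (not: is a mobile business with no fixed premises) → Mobile Vendor Authorization not required.
(i) operates coin-operated machines; is located in Zone C (not: is located in Zone A) → Amusement Device Permit not required.
(j) Commercial Tenant License is required → Standard Certificate also required.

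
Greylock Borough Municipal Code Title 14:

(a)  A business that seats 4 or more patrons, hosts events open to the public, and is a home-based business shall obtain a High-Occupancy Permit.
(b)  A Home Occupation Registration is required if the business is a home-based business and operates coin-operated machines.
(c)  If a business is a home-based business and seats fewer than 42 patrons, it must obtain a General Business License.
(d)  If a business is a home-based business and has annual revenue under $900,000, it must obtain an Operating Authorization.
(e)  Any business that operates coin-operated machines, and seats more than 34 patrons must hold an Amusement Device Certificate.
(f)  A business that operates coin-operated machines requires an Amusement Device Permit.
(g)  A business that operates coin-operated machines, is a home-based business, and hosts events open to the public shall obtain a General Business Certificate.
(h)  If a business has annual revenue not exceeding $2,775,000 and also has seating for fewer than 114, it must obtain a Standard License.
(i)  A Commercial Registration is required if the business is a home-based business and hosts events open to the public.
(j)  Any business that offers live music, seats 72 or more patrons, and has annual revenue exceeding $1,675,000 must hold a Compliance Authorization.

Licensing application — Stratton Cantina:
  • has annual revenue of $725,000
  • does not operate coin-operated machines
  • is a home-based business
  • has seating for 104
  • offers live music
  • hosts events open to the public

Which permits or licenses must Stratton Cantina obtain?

(a) seating 104 ≥ 4; hosts events open to the public; is a home-based business → High-Occupancy Permit required.
(b) is a home-based business; does not operate coin-operated machines → Home Occupation Registration not required.
(c) is a home-based business; seating 104 ≥ 42 → General Business License not required.
(d) is a home-based business; revenue $725,000 < $900,000 → Operating Authorization required.
(e) does not operate coin-operated machines; seating 104 > 34 → Amusement Device Certificate not required.
(f) does not operate coin-operated machines → Amusement Device Permit not required.
(g) does not operate coin-operated machines; is a home-based business; hosts events open to the public → General Business Certificate not required.
(h) revenue $725,000 ≤ $2,775,000; seating 104 < 114 → Standard License required.
(i) is a home-based business; hosts events open to the public → Commercial Registration required.
(j) offers live music; seating 104 ≥ 72; revenue $725,000 ≤ $1,675,000 → Compliance Authorization not required.

Commercial Registration, High-Occupancy Permit, Operating Authorization, Standard License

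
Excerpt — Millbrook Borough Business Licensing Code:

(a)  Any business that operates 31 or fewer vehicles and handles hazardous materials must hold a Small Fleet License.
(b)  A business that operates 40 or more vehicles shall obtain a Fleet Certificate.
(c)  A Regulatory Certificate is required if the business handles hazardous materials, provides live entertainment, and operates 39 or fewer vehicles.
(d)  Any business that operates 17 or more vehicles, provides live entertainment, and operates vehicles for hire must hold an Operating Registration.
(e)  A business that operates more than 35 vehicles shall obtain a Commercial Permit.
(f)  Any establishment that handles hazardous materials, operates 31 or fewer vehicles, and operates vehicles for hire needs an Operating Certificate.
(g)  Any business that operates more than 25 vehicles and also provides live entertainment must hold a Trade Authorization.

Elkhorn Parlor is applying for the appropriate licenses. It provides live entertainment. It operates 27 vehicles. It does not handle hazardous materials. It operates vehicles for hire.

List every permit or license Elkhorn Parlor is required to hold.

Operating Registration, Trade Authorization

(a) vehicles 27 ≤ 31; does not handle hazardous materials → Small Fleet License not required.
(b) vehicles 27 < 40 → Fleet Certificate not required.
(c) does not handle hazardous materials; provides live entertainment; vehicles 27 ≤ 39 → Regulatory Certificate not required.
(d) vehicles 27 ≥ 17; provides live entertainment; operates vehicles for hire → Operating Registration required.
(e) vehicles 27 ≤ 35 → Commercial Permit not required.
(f) does not handle hazardous materials; vehicles 27 ≤ 31; operates vehicles for hire → Operating Certificate not required.
(g) vehicles 27 > 25; provides live entertainment → Trade Authorization required.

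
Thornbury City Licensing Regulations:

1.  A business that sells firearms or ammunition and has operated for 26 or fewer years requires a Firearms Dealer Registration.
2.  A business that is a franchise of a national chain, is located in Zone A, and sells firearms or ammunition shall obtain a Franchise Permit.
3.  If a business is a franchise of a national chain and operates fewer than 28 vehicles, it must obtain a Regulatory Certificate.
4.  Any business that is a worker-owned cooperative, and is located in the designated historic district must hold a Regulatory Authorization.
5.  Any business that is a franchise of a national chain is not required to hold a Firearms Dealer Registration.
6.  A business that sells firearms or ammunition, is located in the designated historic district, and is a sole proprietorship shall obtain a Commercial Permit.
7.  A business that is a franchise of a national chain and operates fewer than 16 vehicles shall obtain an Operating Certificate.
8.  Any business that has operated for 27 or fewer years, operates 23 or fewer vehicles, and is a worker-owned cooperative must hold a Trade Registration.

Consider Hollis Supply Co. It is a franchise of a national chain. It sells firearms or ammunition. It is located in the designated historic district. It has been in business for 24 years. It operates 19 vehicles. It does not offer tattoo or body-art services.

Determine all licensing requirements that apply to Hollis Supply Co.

Regulatory Certificate

1. sells firearms or ammunition; years in business 24 ≤ 26 → Firearms Dealer Registration required.
2. is a franchise of a national chain; is located in the designated historic district (not: is located in Zone A); sells firearms or ammunition → Franchise Permit not required.
3. is a franchise of a national chain; vehicles 19 < 28 → Regulatory Certificate required.
4. is a franchise of a national chain (not: is a worker-owned cooperative); is located in the designated historic district → Regulatory Authorization not required.
5. is a franchise of a national chain → exempt from Firearms Dealer Registration.
6. sells firearms or ammunition; is located in the designated historic district; is a franchise of a national chain (not: is a sole proprietorship) → Commercial Permit not required.
7. is a franchise of a national chain; vehicles 19 ≥ 16 → Operating Certificate not required.
8. years in business 24 ≤ 27; vehicles 19 ≤ 23; is a franchise of a national chain (not: is a worker-owned cooperative) → Trade Registration not required.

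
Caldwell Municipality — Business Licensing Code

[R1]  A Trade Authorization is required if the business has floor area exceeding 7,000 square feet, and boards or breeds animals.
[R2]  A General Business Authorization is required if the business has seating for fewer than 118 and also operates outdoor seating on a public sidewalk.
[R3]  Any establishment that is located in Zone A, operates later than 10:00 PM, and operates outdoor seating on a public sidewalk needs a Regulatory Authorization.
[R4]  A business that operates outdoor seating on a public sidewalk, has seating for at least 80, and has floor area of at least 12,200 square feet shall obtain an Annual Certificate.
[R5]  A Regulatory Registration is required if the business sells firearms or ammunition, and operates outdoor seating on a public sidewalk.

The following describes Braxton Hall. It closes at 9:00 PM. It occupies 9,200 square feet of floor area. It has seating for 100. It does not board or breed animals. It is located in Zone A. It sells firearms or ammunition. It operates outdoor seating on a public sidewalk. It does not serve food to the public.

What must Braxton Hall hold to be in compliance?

General Business Authorization, Regulatory Registration

[R1] floor area 9,200 square feet > 7,000 square feet; does not board or breed animals → Trade Authorization not required.
[R2] seating 100 < 118; operates outdoor seating on a public sidewalk → General Business Authorization required.
[R3] is located in Zone A; closes 9:00 PM, at/before 10:00 PM; operates outdoor seating on a public sidewalk → Regulatory Authorization not required.
[R4] operates outdoor seating on a public sidewalk; seating 100 ≥ 80; floor area 9,200 square feet < 12,200 square feet → Annual Certificate not required.
[R5] sells firearms or ammunition; operates outdoor seating on a public sidewalk → Regulatory Registration required.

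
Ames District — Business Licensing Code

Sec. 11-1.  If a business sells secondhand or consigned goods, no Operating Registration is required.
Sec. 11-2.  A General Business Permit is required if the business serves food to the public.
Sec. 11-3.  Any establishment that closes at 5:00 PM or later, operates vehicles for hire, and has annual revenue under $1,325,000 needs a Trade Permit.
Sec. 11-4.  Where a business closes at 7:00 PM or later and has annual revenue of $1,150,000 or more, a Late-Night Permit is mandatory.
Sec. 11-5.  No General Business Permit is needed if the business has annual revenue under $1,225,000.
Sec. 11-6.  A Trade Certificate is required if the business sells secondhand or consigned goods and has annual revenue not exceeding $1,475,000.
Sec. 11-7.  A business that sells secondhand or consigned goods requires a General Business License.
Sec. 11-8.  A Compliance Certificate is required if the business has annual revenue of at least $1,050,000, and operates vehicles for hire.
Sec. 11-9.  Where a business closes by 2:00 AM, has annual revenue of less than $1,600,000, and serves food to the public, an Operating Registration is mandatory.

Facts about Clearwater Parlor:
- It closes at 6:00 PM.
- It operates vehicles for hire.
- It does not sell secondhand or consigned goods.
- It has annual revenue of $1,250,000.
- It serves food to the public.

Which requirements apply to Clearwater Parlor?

Compliance Certificate, General Business Permit, Operating Registration, Trade Permit

Sec. 11-1. does not sell secondhand or consigned goods → Operating Registration exemption does not apply.
Sec. 11-2. serves food to the public → General Business Permit required.
Sec. 11-3. closes 6:00 PM, after 5:00 PM; operates vehicles for hire; revenue $1,250,000 < $1,325,000 → Trade Permit required.
Sec. 11-4. closes 6:00 PM, at/before 7:00 PM; revenue $1,250,000 ≥ $1,150,000 → Late-Night Permit not required.
Sec. 11-5. revenue $1,250,000 ≥ $1,225,000 → General Business Permit exemption does not apply.
Sec. 11-6. does not sell secondhand or consigned goods; revenue $1,250,000 ≤ $1,475,000 → Trade Certificate not required.
Sec. 11-7. does not sell secondhand or consigned goods → General Business License not required.
Sec. 11-8. revenue $1,250,000 ≥ $1,050,000; operates vehicles for hire → Compliance Certificate required.
Sec. 11-9. closes 6:00 PM, at/before 2:00 AM; revenue $1,250,000 < $1,600,000; serves food to the public → Operating Registration required.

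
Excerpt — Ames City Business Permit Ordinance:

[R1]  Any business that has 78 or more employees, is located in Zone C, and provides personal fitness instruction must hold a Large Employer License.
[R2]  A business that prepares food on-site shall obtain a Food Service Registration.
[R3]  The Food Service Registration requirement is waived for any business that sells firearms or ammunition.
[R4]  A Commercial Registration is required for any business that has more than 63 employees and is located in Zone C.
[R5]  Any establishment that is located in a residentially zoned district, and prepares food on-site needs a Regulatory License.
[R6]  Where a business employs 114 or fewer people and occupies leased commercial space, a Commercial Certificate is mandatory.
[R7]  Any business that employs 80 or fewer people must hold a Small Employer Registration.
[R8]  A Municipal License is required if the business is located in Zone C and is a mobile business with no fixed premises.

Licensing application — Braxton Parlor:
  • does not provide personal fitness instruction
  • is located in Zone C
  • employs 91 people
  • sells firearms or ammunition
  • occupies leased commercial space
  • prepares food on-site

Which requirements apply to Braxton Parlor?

[R1] employees 91 ≥ 78; is located in Zone C; does not provide personal fitness instruction → Large Employer License not required.
[R2] prepares food on-site → Food Service Registration required.
[R3] sells firearms or ammunition → exempt from Food Service Registration.
[R4] employees 91 > 63; is located in Zone C → Commercial Registration required.
[R5] is located in Zone C (not: is located in a residentially zoned district); prepares food on-site → Regulatory License not required.
[R6] employees 91 ≤ 114; occupies leased commercial space → Commercial Certificate required.
[R7] employees 91 > 80 → Small Employer Registration not required.
[R8] is located in Zone C; occupies leased commercial space (not: is a mobile business with no fixed premises) → Municipal License not required.

Commercial Certificate, Commercial Registration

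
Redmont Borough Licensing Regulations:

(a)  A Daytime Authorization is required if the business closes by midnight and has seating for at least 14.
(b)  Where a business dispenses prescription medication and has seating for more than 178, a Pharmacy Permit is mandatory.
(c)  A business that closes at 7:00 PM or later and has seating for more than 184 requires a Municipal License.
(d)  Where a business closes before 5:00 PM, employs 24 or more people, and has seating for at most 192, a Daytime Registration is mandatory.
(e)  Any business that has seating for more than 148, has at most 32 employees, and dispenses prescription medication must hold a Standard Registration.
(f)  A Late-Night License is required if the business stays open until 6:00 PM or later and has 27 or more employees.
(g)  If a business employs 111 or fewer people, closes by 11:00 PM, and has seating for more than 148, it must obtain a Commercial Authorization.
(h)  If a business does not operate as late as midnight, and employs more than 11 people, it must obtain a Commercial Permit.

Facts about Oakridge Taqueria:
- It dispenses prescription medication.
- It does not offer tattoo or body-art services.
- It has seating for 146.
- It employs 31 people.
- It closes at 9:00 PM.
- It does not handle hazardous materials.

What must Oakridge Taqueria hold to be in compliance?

Commercial Permit, Daytime Authorization, Late-Night License

(a) closes 9:00 PM, at/before midnight; seating 146 ≥ 14 → Daytime Authorization required.
(b) dispenses prescription medication; seating 146 ≤ 178 → Pharmacy Permit not required.
(c) closes 9:00 PM, after 7:00 PM; seating 146 ≤ 184 → Municipal License not required.
(d) closes 9:00 PM, after 5:00 PM; employees 31 ≥ 24; seating 146 ≤ 192 → Daytime Registration not required.
(e) seating 146 ≤ 148; employees 31 ≤ 32; dispenses prescription medication → Standard Registration not required.
(f) closes 9:00 PM, after 6:00 PM; employees 31 ≥ 27 → Late-Night License required.
(g) employees 31 ≤ 111; closes 9:00 PM, at/before 11:00 PM; seating 146 ≤ 148 → Commercial Authorization not required.
(h) closes 9:00 PM, at/before midnight; employees 31 > 11 → Commercial Permit required.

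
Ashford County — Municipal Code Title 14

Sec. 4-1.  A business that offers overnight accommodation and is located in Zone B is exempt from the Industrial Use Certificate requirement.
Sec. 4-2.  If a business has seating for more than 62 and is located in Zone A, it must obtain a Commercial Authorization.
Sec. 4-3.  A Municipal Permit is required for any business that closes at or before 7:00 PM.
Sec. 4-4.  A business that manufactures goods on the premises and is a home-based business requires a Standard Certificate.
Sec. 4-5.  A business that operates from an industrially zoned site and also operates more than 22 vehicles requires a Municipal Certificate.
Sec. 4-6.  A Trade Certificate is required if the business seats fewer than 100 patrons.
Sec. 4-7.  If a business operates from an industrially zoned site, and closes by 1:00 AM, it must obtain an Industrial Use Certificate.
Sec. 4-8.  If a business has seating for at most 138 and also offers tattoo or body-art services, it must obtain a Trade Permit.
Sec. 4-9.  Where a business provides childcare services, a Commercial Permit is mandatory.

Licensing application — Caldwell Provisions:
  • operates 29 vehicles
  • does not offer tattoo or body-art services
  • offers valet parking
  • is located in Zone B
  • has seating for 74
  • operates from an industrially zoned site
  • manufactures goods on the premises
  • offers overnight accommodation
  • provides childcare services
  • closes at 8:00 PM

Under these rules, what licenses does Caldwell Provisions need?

Commercial Permit, Municipal Certificate, Trade Certificate

Sec. 4-1. offers overnight accommodation; is located in Zone B → exempt from Industrial Use Certificate.
Sec. 4-2. seating 74 > 62; is located in Zone B (not: is located in Zone A) → Commercial Authorization not required.
Sec. 4-3. closes 8:00 PM, after 7:00 PM → Municipal Permit not required.
Sec. 4-4. manufactures goods on the premises; operates from an industrially zoned site (not: is a home-based business) → Standard Certificate not required.
Sec. 4-5. operates from an industrially zoned site; vehicles 29 > 22 → Municipal Certificate required.
Sec. 4-6. seating 74 < 100 → Trade Certificate required.
Sec. 4-7. operates from an industrially zoned site; closes 8:00 PM, at/before 1:00 AM → Industrial Use Certificate required.
Sec. 4-8. seating 74 ≤ 138; does not offer tattoo or body-art services → Trade Permit not required.
Sec. 4-9. provides childcare services → Commercial Permit required.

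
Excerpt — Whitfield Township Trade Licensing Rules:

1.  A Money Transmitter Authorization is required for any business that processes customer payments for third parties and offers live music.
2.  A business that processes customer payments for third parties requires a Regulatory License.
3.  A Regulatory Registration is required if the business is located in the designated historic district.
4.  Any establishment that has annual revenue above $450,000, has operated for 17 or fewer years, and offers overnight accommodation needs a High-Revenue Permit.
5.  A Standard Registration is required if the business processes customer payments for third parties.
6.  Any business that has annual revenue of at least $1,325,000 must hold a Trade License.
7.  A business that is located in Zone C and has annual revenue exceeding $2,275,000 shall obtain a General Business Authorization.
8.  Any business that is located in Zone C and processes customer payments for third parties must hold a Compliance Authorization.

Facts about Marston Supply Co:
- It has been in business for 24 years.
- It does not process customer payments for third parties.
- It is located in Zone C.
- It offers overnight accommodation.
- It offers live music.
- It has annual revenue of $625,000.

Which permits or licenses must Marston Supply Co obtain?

1. does not process customer payments for third parties; offers live music → Money Transmitter Authorization not required.
2. does not process customer payments for third parties → Regulatory License not required.
3. is located in Zone C (not: is located in the designated historic district) → Regulatory Registration not required.
4. revenue $625,000 > $450,000; years in business 24 > 17; offers overnight accommodation → High-Revenue Permit not required.
5. does not process customer payments for third parties → Standard Registration not required.
6. revenue $625,000 < $1,325,000 → Trade License not required.
7. is located in Zone C; revenue $625,000 ≤ $2,275,000 → General Business Authorization not required.
8. is located in Zone C; does not process customer payments for third parties → Compliance Authorization not required.

None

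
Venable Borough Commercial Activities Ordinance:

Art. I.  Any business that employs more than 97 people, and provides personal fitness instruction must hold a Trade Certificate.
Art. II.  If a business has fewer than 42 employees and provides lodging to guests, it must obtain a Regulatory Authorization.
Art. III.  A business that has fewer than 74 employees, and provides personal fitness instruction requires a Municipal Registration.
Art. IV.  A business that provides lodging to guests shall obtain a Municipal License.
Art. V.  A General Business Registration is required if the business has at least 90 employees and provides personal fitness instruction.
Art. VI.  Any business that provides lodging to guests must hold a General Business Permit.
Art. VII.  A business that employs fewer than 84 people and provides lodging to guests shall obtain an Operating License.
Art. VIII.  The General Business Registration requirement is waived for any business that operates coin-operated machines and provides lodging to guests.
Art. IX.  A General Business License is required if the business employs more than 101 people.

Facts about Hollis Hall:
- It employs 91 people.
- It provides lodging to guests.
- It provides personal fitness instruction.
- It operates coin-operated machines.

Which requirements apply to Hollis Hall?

Art. I. employees 91 ≤ 97; provides personal fitness instruction → Trade Certificate not required.
Art. II. employees 91 ≥ 42; provides lodging to guests → Regulatory Authorization not required.
Art. III. employees 91 ≥ 74; provides personal fitness instruction → Municipal Registration not required.
Art. IV. provides lodging to guests → Municipal License required.
Art. V. employees 91 ≥ 90; provides personal fitness instruction → General Business Registration required.
Art. VI. provides lodging to guests → General Business Permit required.
Art. VII. employees 91 ≥ 84; provides lodging to guests → Operating License not required.
Art. VIII. operates coin-operated machines; provides lodging to guests → exempt from General Business Registration.
Art. IX. employees 91 ≤ 101 → General Business License not required.

General Business Permit, Municipal License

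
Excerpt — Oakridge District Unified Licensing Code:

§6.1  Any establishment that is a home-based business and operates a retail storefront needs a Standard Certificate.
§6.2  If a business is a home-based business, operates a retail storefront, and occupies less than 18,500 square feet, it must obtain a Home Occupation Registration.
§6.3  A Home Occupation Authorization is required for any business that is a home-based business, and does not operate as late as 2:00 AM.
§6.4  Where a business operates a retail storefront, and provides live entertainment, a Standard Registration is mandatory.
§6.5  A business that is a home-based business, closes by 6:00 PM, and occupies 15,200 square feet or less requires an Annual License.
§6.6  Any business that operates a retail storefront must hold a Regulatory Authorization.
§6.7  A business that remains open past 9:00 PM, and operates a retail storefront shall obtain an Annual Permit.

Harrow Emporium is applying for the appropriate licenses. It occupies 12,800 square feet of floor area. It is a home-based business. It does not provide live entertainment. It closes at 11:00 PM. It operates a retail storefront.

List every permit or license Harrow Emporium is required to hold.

Annual Permit, Home Occupation Authorization, Home Occupation Registration, Regulatory Authorization, Standard Certificate

§6.1 is a home-based business; operates a retail storefront → Standard Certificate required.
§6.2 is a home-based business; operates a retail storefront; floor area 12,800 square feet < 18,500 square feet → Home Occupation Registration required.
§6.3 is a home-based business; closes 11:00 PM, at/before 2:00 AM → Home Occupation Authorization required.
§6.4 operates a retail storefront; does not provide live entertainment → Standard Registration not required.
§6.5 is a home-based business; closes 11:00 PM, after 6:00 PM; floor area 12,800 square feet ≤ 15,200 square feet → Annual License not required.
§6.6 operates a retail storefront → Regulatory Authorization required.
§6.7 closes 11:00 PM, after 9:00 PM; operates a retail storefront → Annual Permit required.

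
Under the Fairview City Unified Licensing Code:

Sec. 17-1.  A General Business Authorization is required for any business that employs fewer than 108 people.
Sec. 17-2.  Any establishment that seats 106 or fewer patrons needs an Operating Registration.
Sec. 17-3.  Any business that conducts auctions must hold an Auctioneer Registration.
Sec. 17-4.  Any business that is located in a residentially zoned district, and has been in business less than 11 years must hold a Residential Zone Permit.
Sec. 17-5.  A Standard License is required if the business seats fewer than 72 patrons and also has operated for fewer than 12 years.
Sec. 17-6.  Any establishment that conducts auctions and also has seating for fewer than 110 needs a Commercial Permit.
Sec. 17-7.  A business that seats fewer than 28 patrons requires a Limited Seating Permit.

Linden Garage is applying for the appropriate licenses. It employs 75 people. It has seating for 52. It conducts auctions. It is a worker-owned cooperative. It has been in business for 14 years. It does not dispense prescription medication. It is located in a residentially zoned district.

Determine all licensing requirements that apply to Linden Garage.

Auctioneer Registration, Commercial Permit, General Business Authorization, Operating Registration

Sec. 17-1. employees 75 < 108 → General Business Authorization required.
Sec. 17-2. seating 52 ≤ 106 → Operating Registration required.
Sec. 17-3. conducts auctions → Auctioneer Registration required.
Sec. 17-4. is located in a residentially zoned district; years in business 14 ≥ 11 → Residential Zone Permit not required.
Sec. 17-5. seating 52 < 72; years in business 14 ≥ 12 → Standard License not required.
Sec. 17-6. conducts auctions; seating 52 < 110 → Commercial Permit required.
Sec. 17-7. seating 52 ≥ 28 → Limited Seating Permit not required.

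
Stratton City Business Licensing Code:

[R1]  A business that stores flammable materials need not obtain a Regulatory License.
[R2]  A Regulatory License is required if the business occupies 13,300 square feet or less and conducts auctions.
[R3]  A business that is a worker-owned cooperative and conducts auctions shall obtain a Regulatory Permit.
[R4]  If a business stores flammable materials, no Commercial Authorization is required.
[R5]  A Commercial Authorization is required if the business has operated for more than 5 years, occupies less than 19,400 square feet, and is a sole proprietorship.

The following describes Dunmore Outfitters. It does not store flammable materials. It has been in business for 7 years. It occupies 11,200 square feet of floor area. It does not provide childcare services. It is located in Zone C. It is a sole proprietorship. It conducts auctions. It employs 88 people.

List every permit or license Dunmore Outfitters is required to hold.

[R1] does not store flammable materials → Regulatory License exemption does not apply.
[R2] floor area 11,200 square feet ≤ 13,300 square feet; conducts auctions → Regulatory License required.
[R3] is a sole proprietorship (not: is a worker-owned cooperative); conducts auctions → Regulatory Permit not required.
[R4] does not store flammable materials → Commercial Authorization exemption does not apply.
[R5] years in business 7 > 5; floor area 11,200 square feet < 19,400 square feet; is a sole proprietorship → Commercial Authorization required.

Commercial Authorization, Regulatory License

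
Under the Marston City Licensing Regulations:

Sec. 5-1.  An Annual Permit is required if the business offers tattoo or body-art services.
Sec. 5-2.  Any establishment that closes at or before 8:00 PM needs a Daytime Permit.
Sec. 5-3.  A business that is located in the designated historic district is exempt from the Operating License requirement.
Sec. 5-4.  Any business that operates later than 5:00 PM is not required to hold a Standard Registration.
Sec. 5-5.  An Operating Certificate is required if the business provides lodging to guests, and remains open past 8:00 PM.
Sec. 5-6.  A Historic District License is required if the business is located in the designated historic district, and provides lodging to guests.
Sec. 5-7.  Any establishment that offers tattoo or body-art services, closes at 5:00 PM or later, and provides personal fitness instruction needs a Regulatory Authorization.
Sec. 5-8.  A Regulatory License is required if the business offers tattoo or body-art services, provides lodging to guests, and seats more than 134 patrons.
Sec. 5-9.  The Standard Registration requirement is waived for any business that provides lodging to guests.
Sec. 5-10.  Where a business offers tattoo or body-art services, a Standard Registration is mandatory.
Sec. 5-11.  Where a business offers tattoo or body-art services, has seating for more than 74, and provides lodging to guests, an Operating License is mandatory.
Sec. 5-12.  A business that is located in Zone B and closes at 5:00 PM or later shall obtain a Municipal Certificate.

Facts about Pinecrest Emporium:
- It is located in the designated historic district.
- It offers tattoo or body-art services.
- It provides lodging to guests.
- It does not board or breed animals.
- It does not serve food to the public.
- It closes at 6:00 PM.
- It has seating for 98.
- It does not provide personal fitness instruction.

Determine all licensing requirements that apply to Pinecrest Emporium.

Sec. 5-1. offers tattoo or body-art services → Annual Permit required.
Sec. 5-2. closes 6:00 PM, at/before 8:00 PM → Daytime Permit required.
Sec. 5-3. is located in the designated historic district → exempt from Operating License.
Sec. 5-4. closes 6:00 PM, after 5:00 PM → exempt from Standard Registration.
Sec. 5-5. provides lodging to guests; closes 6:00 PM, at/before 8:00 PM → Operating Certificate not required.
Sec. 5-6. is located in the designated historic district; provides lodging to guests → Historic District License required.
Sec. 5-7. offers tattoo or body-art services; closes 6:00 PM, after 5:00 PM; does not provide personal fitness instruction → Regulatory Authorization not required.
Sec. 5-8. offers tattoo or body-art services; provides lodging to guests; seating 98 ≤ 134 → Regulatory License not required.
Sec. 5-9. provides lodging to guests → exempt from Standard Registration.
Sec. 5-10. offers tattoo or body-art services → Standard Registration required.
Sec. 5-11. offers tattoo or body-art services; seating 98 > 74; provides lodging to guests → Operating License required.
Sec. 5-12. is located in the designated historic district (not: is located in Zone B); closes 6:00 PM, after 5:00 PM → Municipal Certificate not required.

Annual Permit, Daytime Permit, Historic District License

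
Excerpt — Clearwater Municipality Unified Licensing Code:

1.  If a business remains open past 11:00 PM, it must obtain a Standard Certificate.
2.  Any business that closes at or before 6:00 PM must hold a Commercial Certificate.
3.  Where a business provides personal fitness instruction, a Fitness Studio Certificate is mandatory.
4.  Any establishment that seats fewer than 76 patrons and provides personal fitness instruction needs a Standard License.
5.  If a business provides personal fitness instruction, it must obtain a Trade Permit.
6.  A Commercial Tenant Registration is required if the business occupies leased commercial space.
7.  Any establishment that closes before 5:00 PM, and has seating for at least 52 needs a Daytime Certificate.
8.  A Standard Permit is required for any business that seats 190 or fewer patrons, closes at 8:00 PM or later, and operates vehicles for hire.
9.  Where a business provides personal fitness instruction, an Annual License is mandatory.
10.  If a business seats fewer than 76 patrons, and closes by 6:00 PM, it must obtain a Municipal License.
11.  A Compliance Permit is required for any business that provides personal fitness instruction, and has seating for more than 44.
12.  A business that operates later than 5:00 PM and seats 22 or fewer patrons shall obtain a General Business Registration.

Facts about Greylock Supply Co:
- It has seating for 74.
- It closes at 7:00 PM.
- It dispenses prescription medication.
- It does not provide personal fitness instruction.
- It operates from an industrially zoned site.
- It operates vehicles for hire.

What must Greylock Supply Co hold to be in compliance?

None

1. closes 7:00 PM, at/before 11:00 PM → Standard Certificate not required.
2. closes 7:00 PM, after 6:00 PM → Commercial Certificate not required.
3. does not provide personal fitness instruction → Fitness Studio Certificate not required.
4. seating 74 < 76; does not provide personal fitness instruction → Standard License not required.
5. does not provide personal fitness instruction → Trade Permit not required.
6. operates from an industrially zoned site (not: occupies leased commercial space) → Commercial Tenant Registration not required.
7. closes 7:00 PM, after 5:00 PM; seating 74 ≥ 52 → Daytime Certificate not required.
8. seating 74 ≤ 190; closes 7:00 PM, at/before 8:00 PM; operates vehicles for hire → Standard Permit not required.
9. does not provide personal fitness instruction → Annual License not required.
10. seating 74 < 76; closes 7:00 PM, after 6:00 PM → Municipal License not required.
11. does not provide personal fitness instruction; seating 74 > 44 → Compliance Permit not required.
12. closes 7:00 PM, after 5:00 PM; seating 74 > 22 → General Business Registration not required.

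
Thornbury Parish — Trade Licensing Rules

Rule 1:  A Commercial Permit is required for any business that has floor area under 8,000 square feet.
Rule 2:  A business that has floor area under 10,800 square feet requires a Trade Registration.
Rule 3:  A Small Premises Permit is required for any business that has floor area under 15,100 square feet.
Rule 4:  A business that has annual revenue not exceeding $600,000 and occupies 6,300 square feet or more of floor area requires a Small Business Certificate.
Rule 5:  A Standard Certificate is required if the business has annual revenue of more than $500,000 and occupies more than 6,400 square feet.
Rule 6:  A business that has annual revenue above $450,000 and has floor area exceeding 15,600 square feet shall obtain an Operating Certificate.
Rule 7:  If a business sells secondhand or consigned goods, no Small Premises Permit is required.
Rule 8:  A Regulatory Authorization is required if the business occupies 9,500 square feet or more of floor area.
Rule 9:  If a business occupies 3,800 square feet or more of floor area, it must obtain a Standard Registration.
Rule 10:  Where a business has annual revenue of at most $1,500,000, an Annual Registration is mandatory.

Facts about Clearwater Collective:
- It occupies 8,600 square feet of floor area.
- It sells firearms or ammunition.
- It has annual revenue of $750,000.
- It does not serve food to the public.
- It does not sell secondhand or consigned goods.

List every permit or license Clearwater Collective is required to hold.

Annual Registration, Small Premises Permit, Standard Certificate, Standard Registration, Trade Registration

Rule 1: floor area 8,600 square feet ≥ 8,000 square feet → Commercial Permit not required.
Rule 2: floor area 8,600 square feet < 10,800 square feet → Trade Registration required.
Rule 3: floor area 8,600 square feet < 15,100 square feet → Small Premises Permit required.
Rule 4: revenue $750,000 > $600,000; floor area 8,600 square feet ≥ 6,300 square feet → Small Business Certificate not required.
Rule 5: revenue $750,000 > $500,000; floor area 8,600 square feet > 6,400 square feet → Standard Certificate required.
Rule 6: revenue $750,000 > $450,000; floor area 8,600 square feet ≤ 15,600 square feet → Operating Certificate not required.
Rule 7: does not sell secondhand or consigned goods → Small Premises Permit exemption does not apply.
Rule 8: floor area 8,600 square feet < 9,500 square feet → Regulatory Authorization not required.
Rule 9: floor area 8,600 square feet ≥ 3,800 square feet → Standard Registration required.
Rule 10: revenue $750,000 ≤ $1,500,000 → Annual Registration required.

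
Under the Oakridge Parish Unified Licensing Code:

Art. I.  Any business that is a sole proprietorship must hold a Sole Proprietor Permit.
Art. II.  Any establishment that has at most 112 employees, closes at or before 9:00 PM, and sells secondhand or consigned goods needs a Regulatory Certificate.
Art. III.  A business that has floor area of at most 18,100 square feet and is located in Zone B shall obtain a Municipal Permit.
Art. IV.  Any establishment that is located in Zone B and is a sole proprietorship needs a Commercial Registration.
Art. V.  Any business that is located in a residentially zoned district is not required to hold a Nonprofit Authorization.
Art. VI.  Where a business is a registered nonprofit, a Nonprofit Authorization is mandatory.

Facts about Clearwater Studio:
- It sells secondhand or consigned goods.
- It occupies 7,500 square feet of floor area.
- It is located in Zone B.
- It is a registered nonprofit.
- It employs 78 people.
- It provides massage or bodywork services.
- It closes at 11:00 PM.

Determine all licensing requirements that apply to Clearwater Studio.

Art. I. is a registered nonprofit (not: is a sole proprietorship) → Sole Proprietor Permit not required.
Art. II. employees 78 ≤ 112; closes 11:00 PM, after 9:00 PM; sells secondhand or consigned goods → Regulatory Certificate not required.
Art. III. floor area 7,500 square feet ≤ 18,100 square feet; is located in Zone B → Municipal Permit required.
Art. IV. is located in Zone B; is a registered nonprofit (not: is a sole proprietorship) → Commercial Registration not required.
Art. V. is located in Zone B (not: is located in a residentially zoned district) → Nonprofit Authorization exemption does not apply.
Art. VI. is a registered nonprofit → Nonprofit Authorization required.

Municipal Permit, Nonprofit Authorization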